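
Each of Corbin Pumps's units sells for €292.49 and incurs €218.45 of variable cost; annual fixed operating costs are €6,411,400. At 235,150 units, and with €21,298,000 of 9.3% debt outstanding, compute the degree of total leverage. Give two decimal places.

Total contribution margin = 235,150 × €74.04 = €17,410,506.00.
Subtracting fixed costs: EBIT = €17,410,506.00 − €6,411,400 = €10,999,106.00. Interest = €1,980,714.00.
DOL = €17,410,506.00 ÷ €10,999,106.00 = 1.5829; DFL = €10,999,106.00 ÷ €9,018,392.00 = 1.2196.
DCL = DOL × DFL = 1.5829 × 1.2196 = 1.9305.

1.93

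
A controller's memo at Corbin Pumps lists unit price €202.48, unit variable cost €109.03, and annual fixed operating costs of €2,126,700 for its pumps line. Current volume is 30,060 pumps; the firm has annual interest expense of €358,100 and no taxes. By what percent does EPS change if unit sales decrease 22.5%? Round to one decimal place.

Contribution at this volume is 30,060 × €93.45 = €2,809,107.00.
Operating income = contribution − fixed costs = €2,809,107.00 − €2,126,700 = €682,407.00.
After interest of €358,100.00, pre-tax earnings = €324,307.00.
DCL = total CM / (EBIT − I) = €2,809,107.00 / €324,307.00 = 8.6619.
EPS therefore changes by 8.6619 × (-22.5%) = -194.9%.

-194.9%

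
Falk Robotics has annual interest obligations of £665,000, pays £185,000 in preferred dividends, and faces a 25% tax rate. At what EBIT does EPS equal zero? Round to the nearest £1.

Preferred dividends are paid after tax, so their pre-tax equivalent is £185,000 ÷ (1 − 0.25) = £246,666.67.
EPS = 0 when EBIT covers interest plus the pre-tax preferred burden: £665,000 + £246,666.67 = £911,666.67.

£911,667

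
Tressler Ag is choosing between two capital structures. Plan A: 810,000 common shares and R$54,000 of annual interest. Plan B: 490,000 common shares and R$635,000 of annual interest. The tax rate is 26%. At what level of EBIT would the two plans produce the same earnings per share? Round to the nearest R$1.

R$1,524,656

At indifference, (EBIT − 54,000)(1 − t)/810,000 = (EBIT − 635,000)(1 − t)/490,000.
Cancelling (1 − t) and cross-multiplying: 490,000·(EBIT − 54,000) = 810,000·(EBIT − 635,000).
EBIT × (810,000 − 490,000) = 635,000 × 810,000 − 54,000 × 490,000 = 487,890,000,000, so EBIT = 487,890,000,000 ÷ 320,000 = 1,524,656.25.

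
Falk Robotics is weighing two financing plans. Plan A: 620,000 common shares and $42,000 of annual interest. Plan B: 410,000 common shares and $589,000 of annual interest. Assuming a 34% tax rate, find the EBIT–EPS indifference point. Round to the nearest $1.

$1,656,952

Set EPS_A = EPS_B: (EBIT − $42,000)(1 − 0.34) ÷ 620,000 = (EBIT − $589,000)(1 − 0.34) ÷ 410,000.
The (1 − t) factor cancels: (EBIT − 42,000) × 410,000 = (EBIT − 589,000) × 620,000.
Solving, EBIT = (589,000·620,000 − 42,000·410,000) / (620,000 − 410,000) = 347,960,000,000 / 210,000 = 1,656,952.38.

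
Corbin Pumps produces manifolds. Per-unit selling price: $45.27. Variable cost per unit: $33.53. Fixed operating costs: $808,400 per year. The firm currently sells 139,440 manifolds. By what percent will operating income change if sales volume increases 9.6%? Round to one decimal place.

+19.0%

Total contribution margin = 139,440 × $11.74 = $1,637,025.60.
EBIT = $1,637,025.60 − $808,400 = $828,625.60.
So DOL = total CM / EBIT = $1,637,025.60 / $828,625.60 = 1.9756.
So EBIT moves 1.9756 × (+9.6%) = +19.0%.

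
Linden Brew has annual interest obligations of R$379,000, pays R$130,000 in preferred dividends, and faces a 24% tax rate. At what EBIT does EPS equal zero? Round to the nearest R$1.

Preferred dividends are paid after tax, so their pre-tax equivalent is R$130,000 ÷ (1 − 0.24) = R$171,052.63.
EPS = 0 when EBIT covers interest plus the pre-tax preferred burden: R$379,000 + R$171,052.63 = R$550,052.63.

R$550,053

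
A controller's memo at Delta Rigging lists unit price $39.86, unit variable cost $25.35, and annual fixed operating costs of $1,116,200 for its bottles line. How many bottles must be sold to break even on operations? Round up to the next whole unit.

Contribution margin per unit = $39.86 − $25.35 = $14.51.
Break-even volume = fixed costs ÷ CM per unit = $1,116,200 ÷ $14.51 = 76,926.26, so 76,927 bottles.

76,927 bottles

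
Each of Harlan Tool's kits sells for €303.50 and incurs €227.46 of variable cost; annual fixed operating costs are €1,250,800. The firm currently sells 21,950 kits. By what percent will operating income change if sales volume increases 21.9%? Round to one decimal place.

Contribution at this volume is 21,950 × €76.04 = €1,669,078.00.
Subtracting fixed costs: EBIT = €1,669,078.00 − €1,250,800 = €418,278.00.
Degree of operating leverage = €1,669,078.00 / €418,278.00 = 3.9904.
%ΔEBIT = DOL × %ΔSales = 3.9904 × +21.9% = +87.4%.

+87.4%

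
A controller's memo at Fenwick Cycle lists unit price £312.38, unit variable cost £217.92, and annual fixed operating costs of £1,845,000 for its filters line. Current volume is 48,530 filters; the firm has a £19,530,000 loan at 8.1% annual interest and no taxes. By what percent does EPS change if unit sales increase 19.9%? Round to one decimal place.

+78.8%

At 48,530 units, contribution = 48,530 × £94.46 = £4,584,143.80.
Operating income = contribution − fixed costs = £4,584,143.80 − £1,845,000 = £2,739,143.80.
Interest = £1,581,930.00, so EBIT − I = £1,157,213.80.
DCL = total CM / (EBIT − I) = £4,584,143.80 / £1,157,213.80 = 3.9614.
%ΔEPS = DCL × %ΔSales = 3.9614 × +19.9% = +78.8%.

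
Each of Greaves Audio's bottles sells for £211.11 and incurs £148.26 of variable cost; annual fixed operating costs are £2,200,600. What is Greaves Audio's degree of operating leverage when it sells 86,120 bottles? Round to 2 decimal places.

1.69

At 86,120 units, contribution = 86,120 × £62.85 = £5,412,642.00.
Operating income = contribution − fixed costs = £5,412,642.00 − £2,200,600 = £3,212,042.00.
DOL = contribution ÷ EBIT = £5,412,642.00 ÷ £3,212,042.00 = 1.6851.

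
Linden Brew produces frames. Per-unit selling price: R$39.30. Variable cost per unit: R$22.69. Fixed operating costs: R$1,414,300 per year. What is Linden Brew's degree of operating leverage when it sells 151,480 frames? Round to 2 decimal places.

Contribution at this volume is 151,480 × R$16.61 = R$2,516,082.80.
EBIT = R$2,516,082.80 − R$1,414,300 = R$1,101,782.80.
So DOL = total CM / EBIT = R$2,516,082.80 / R$1,101,782.80 = 2.2836.

2.28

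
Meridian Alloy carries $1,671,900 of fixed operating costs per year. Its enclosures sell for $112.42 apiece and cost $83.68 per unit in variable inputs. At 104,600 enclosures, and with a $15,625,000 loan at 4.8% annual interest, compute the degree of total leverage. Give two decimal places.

5.14

Contribution at this volume is 104,600 × $28.74 = $3,006,204.00.
EBIT = $3,006,204.00 − $1,671,900 = $1,334,304.00. Interest = $750,000.00, so EBIT − I = $584,304.00.
DCL = contribution ÷ (EBIT − I) = $3,006,204.00 ÷ $584,304.00 = 5.1449.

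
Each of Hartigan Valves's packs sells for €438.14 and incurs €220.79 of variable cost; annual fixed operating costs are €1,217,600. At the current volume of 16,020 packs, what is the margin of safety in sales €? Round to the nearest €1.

€4,564,532

Each unit contributes €438.14 − €220.79 = €217.35. Break-even units = €1,217,600 ÷ €217.35 = 5,602.02; break-even revenue = 5,602.02 × €438.14 = €2,454,470.96.
Actual sales revenue = 16,020 × €438.14 = €7,019,002.80.
Margin of safety = €7,019,002.80 − €2,454,470.96 = €4,564,532.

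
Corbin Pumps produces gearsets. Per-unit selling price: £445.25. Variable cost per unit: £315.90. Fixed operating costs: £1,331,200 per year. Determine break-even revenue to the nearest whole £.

Contribution margin per unit = £445.25 − £315.90 = £129.35, a CM ratio of £129.35 ÷ £445.25 = 0.2905.
Break-even sales = FC ÷ CM ratio = £1,331,200 × £445.25 / £129.35 = £4,582,271.

£4,582,271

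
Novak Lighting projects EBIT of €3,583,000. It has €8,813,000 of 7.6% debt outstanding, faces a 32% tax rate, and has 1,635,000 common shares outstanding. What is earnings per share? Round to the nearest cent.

€1.21

Pre-tax income = €3,583,000 − €669,788.00 = €2,913,212.00.
Net income = €2,913,212.00 × (1 − 0.32) = €1,980,984.16.
Per share: €1,980,984.16 / 1,635,000 shares = €1.21.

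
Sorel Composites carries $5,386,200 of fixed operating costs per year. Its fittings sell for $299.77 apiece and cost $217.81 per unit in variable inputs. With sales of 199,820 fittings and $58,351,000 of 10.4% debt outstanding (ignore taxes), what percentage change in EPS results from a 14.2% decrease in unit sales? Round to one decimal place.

Total contribution margin = 199,820 × $81.96 = $16,377,247.20.
Operating income = contribution − fixed costs = $16,377,247.20 − $5,386,200 = $10,991,047.20.
Interest = $6,068,504.00, so EBIT − I = $4,922,543.20.
Degree of combined leverage = contribution ÷ (EBIT − I) = $16,377,247.20 ÷ $4,922,543.20 = 3.3270.
EPS therefore changes by 3.3270 × (-14.2%) = -47.2%.

-47.2%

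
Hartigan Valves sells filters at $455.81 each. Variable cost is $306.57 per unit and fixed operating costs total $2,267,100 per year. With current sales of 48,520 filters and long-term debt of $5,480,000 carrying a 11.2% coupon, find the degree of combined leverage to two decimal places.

1.66

Contribution at this volume is 48,520 × $149.24 = $7,241,124.80.
EBIT = $7,241,124.80 − $2,267,100 = $4,974,024.80. Interest = $613,760.00.
DOL = $7,241,124.80 ÷ $4,974,024.80 = 1.4558; DFL = $4,974,024.80 ÷ $4,360,264.80 = 1.1408.
DCL = DOL × DFL = 1.4558 × 1.1408 = 1.6608.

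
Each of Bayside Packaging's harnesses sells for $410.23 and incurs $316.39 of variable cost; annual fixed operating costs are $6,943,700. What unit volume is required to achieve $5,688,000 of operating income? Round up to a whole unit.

Contribution margin per unit = $410.23 − $316.39 = $93.84.
Required volume = (fixed costs + target profit) ÷ CM = ($6,943,700 + $5,688,000) ÷ $93.84 = 134,608.91, so 134,609 harnesses.

134,609 harnesses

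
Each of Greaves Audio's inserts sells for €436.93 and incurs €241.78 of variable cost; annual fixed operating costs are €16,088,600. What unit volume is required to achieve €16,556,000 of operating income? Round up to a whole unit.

Each unit contributes €436.93 − €241.78 = €195.15.
Units = (FC + target) / CM = (€16,088,600 + €16,556,000) / €195.15 = 167,279.53, so 167,280 inserts.

167,280 inserts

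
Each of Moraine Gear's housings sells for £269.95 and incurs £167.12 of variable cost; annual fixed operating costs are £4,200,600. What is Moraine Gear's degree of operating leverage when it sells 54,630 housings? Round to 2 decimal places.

3.96

Total contribution margin = 54,630 × £102.83 = £5,617,602.90.
Subtracting fixed costs: EBIT = £5,617,602.90 − £4,200,600 = £1,417,002.90.
So DOL = total CM / EBIT = £5,617,602.90 / £1,417,002.90 = 3.9644.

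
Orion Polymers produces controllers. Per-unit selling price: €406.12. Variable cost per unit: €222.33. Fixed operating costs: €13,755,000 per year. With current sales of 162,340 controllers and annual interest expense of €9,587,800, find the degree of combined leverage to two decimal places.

4.59

Total contribution margin = 162,340 × €183.79 = €29,836,468.60.
EBIT = €29,836,468.60 − €13,755,000 = €16,081,468.60. Interest = €9,587,800.00, so EBIT − I = €6,493,668.60.
DCL = contribution ÷ (EBIT − I) = €29,836,468.60 ÷ €6,493,668.60 = 4.5947.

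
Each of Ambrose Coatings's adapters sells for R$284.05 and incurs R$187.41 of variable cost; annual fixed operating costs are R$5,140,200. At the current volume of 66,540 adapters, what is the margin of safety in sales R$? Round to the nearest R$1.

Unit CM = price − variable cost = R$284.05 − R$187.41 = R$96.64. Break-even units = R$5,140,200 ÷ R$96.64 = 53,189.16; break-even revenue = 53,189.16 × R$284.05 = R$15,108,379.66.
Actual sales revenue = 66,540 × R$284.05 = R$18,900,687.00.
Margin of safety = R$18,900,687.00 − R$15,108,379.66 = R$3,792,307.

R$3,792,307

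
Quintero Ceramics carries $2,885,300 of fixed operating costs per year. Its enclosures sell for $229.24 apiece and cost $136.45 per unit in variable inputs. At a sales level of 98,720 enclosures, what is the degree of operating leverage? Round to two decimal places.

Contribution at this volume is 98,720 × $92.79 = $9,160,228.80.
Operating income = contribution − fixed costs = $9,160,228.80 − $2,885,300 = $6,274,928.80.
DOL = contribution ÷ EBIT = $9,160,228.80 ÷ $6,274,928.80 = 1.4598.

1.46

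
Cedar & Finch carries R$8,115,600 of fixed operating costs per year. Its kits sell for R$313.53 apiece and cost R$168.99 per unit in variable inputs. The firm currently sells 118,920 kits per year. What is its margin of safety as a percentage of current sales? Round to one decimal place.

Unit CM = price − variable cost = R$313.53 − R$168.99 = R$144.54. Break-even units = R$8,115,600 ÷ R$144.54 = 56,147.78; break-even revenue = 56,147.78 × R$313.53 = R$17,604,013.20.
Actual sales revenue = 118,920 × R$313.53 = R$37,284,987.60.
Margin of safety = (R$37,284,987.60 − R$17,604,013.20) ÷ R$37,284,987.60 = 52.8%.

52.8%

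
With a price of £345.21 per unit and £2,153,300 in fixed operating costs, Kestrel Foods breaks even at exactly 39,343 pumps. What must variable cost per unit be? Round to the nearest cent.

£290.48

Contribution per unit must be FC / Q = £2,153,300 / 39,343 = £54.7315.
Hence VC = price − CM = £345.21 − £54.7315 = £290.48.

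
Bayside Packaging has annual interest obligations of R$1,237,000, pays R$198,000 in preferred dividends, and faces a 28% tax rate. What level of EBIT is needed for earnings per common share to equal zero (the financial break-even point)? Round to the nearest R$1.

R$1,512,000

Grossing the preferred dividend up to pre-tax terms: R$198,000 / (1 − 0.28) = R$275,000.00.
Financial break-even EBIT = interest + D_p ÷ (1 − t) = R$1,237,000 + R$275,000.00 = R$1,512,000.00.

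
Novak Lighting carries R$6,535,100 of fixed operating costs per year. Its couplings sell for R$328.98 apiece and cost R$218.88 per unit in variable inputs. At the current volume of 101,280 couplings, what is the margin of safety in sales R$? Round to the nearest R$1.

Each unit contributes R$328.98 − R$218.88 = R$110.10. Break-even units = R$6,535,100 ÷ R$110.10 = 59,356.04; break-even revenue = 59,356.04 × R$328.98 = R$19,526,950.03.
Current sales = 101,280 × R$328.98 = R$33,319,094.40.
Margin of safety = R$33,319,094.40 − R$19,526,950.03 = R$13,792,144.

R$13,792,144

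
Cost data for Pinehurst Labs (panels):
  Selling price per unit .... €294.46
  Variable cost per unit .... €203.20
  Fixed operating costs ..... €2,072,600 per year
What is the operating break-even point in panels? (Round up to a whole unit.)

Each unit contributes €294.46 − €203.20 = €91.26.
Break-even volume = fixed costs ÷ CM per unit = €2,072,600 ÷ €91.26 = 22,710.94, so 22,711 panels.

22,711 panels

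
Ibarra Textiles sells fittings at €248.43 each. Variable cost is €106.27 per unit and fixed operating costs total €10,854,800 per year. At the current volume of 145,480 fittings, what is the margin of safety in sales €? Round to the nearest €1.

Each unit contributes €248.43 − €106.27 = €142.16. Break-even units = €10,854,800 ÷ €142.16 = 76,356.22; break-even revenue = 76,356.22 × €248.43 = €18,969,175.32.
Actual sales revenue = 145,480 × €248.43 = €36,141,596.40.
Margin of safety = €36,141,596.40 − €18,969,175.32 = €17,172,421.

€17,172,421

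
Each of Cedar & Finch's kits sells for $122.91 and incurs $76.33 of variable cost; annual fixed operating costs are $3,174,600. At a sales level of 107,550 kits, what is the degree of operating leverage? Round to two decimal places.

2.73

Total contribution margin = 107,550 × $46.58 = $5,009,679.00.
Operating income = contribution − fixed costs = $5,009,679.00 − $3,174,600 = $1,835,079.00.
DOL = contribution ÷ EBIT = $5,009,679.00 ÷ $1,835,079.00 = 2.7300.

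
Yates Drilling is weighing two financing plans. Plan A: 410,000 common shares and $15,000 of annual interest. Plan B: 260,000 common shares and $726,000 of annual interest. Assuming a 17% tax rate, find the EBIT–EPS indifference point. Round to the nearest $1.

Set EPS_A = EPS_B: (EBIT − $15,000)(1 − 0.17) ÷ 410,000 = (EBIT − $726,000)(1 − 0.17) ÷ 260,000.
The (1 − t) factor cancels: (EBIT − 15,000) × 260,000 = (EBIT − 726,000) × 410,000.
Solving, EBIT = (726,000·410,000 − 15,000·260,000) / (410,000 − 260,000) = 293,760,000,000 / 150,000 = 1,958,400.00.

$1,958,400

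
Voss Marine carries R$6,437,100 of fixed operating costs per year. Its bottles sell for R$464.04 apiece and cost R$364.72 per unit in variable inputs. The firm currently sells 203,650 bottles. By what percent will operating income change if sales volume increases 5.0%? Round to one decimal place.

Total contribution margin = 203,650 × R$99.32 = R$20,226,518.00.
Operating income = contribution − fixed costs = R$20,226,518.00 − R$6,437,100 = R$13,789,418.00.
DOL = contribution ÷ EBIT = R$20,226,518.00 ÷ R$13,789,418.00 = 1.4668.
%ΔEBIT = DOL × %ΔSales = 1.4668 × +5.0% = +7.3%.

+7.3%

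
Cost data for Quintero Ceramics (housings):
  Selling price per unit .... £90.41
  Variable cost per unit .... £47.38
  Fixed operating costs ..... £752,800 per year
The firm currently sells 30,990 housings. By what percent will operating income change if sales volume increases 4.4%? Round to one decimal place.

+10.1%

Total contribution margin = 30,990 × £43.03 = £1,333,499.70.
EBIT = £1,333,499.70 − £752,800 = £580,699.70.
Degree of operating leverage = £1,333,499.70 / £580,699.70 = 2.2964.
Operating income changes by 2.2964 × +4.4% = +10.1%.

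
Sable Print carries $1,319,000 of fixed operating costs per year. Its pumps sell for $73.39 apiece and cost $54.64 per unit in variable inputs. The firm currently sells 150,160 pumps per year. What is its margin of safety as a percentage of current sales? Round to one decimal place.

53.2%

Each unit contributes $73.39 − $54.64 = $18.75. Break-even units = $1,319,000 ÷ $18.75 = 70,346.67; break-even revenue = 70,346.67 × $73.39 = $5,162,741.87.
Actual sales revenue = 150,160 × $73.39 = $11,020,242.40.
Margin of safety = ($11,020,242.40 − $5,162,741.87) ÷ $11,020,242.40 = 53.2%.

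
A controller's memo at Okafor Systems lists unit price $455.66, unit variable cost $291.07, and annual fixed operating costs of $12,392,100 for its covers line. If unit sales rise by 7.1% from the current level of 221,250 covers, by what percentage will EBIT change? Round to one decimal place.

+10.8%

Contribution at this volume is 221,250 × $164.59 = $36,415,537.50.
Subtracting fixed costs: EBIT = $36,415,537.50 − $12,392,100 = $24,023,437.50.
Degree of operating leverage = $36,415,537.50 / $24,023,437.50 = 1.5158.
So EBIT moves 1.5158 × (+7.1%) = +10.8%.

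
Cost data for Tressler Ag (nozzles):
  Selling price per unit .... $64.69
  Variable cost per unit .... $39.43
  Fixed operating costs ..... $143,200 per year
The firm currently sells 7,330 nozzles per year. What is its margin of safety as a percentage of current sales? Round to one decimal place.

Unit CM = price − variable cost = $64.69 − $39.43 = $25.26. Break-even units = $143,200 ÷ $25.26 = 5,669.04; break-even revenue = 5,669.04 × $64.69 = $366,730.32.
Actual sales revenue = 7,330 × $64.69 = $474,177.70.
Margin of safety = ($474,177.70 − $366,730.32) ÷ $474,177.70 = 22.7%.

22.7%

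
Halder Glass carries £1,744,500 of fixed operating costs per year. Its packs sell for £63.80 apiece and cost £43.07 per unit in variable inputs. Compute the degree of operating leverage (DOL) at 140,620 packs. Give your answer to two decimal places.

2.49

Total contribution margin = 140,620 × £20.73 = £2,915,052.60.
Operating income = contribution − fixed costs = £2,915,052.60 − £1,744,500 = £1,170,552.60.
Degree of operating leverage = £2,915,052.60 / £1,170,552.60 = 2.4903.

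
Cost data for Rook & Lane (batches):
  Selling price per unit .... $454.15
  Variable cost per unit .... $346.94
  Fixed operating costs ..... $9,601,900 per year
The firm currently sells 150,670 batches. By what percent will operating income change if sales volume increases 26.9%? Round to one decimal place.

+66.3%

Total contribution margin = 150,670 × $107.21 = $16,153,330.70.
Subtracting fixed costs: EBIT = $16,153,330.70 − $9,601,900 = $6,551,430.70.
Degree of operating leverage = $16,153,330.70 / $6,551,430.70 = 2.4656.
Operating income changes by 2.4656 × +26.9% = +66.3%.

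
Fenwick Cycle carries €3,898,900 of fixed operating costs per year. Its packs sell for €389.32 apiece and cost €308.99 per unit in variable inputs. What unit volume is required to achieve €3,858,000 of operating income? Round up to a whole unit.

Each unit contributes €389.32 − €308.99 = €80.33.
Required volume = (fixed costs + target profit) ÷ CM = (€3,898,900 + €3,858,000) ÷ €80.33 = 96,562.93, so 96,563 packs.

96,563 packs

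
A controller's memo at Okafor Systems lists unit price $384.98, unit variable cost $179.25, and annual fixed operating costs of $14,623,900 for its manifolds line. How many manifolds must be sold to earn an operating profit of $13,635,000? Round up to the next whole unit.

Contribution margin per unit = $384.98 − $179.25 = $205.73.
Units = (FC + target) / CM = ($14,623,900 + $13,635,000) / $205.73 = 137,359.16, so 137,360 manifolds.

137,360 manifolds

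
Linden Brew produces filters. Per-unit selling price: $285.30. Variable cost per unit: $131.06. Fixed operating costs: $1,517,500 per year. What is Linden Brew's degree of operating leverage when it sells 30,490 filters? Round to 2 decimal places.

At 30,490 units, contribution = 30,490 × $154.24 = $4,702,777.60.
Operating income = contribution − fixed costs = $4,702,777.60 − $1,517,500 = $3,185,277.60.
So DOL = total CM / EBIT = $4,702,777.60 / $3,185,277.60 = 1.4764.

1.48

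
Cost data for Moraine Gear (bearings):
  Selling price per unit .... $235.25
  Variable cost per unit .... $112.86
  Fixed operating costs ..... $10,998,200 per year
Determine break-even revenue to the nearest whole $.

$21,140,016

Contribution margin per unit = $235.25 − $112.86 = $122.39, a CM ratio of $122.39 ÷ $235.25 = 0.5203.
Break-even revenue = fixed costs × price ÷ CM = $10,998,200 × $235.25 ÷ $122.39 = $21,140,016.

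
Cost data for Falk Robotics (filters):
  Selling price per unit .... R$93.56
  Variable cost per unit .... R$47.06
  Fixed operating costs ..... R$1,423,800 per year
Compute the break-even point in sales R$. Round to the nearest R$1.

R$2,864,747

Contribution margin per unit = R$93.56 − R$47.06 = R$46.50, a CM ratio of R$46.50 ÷ R$93.56 = 0.4970.
Break-even sales = FC ÷ CM ratio = R$1,423,800 × R$93.56 / R$46.50 = R$2,864,747.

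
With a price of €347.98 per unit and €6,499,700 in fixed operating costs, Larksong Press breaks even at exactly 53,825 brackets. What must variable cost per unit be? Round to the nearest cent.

€227.22

Contribution per unit must be FC / Q = €6,499,700 / 53,825 = €120.7562.
Variable cost per unit = €347.98 − €120.7562 = €227.22.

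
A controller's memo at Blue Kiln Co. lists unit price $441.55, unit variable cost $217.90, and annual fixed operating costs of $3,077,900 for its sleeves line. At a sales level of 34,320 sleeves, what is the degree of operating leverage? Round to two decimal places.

Total contribution margin = 34,320 × $223.65 = $7,675,668.00.
Operating income = contribution − fixed costs = $7,675,668.00 − $3,077,900 = $4,597,768.00.
So DOL = total CM / EBIT = $7,675,668.00 / $4,597,768.00 = 1.6694.

1.67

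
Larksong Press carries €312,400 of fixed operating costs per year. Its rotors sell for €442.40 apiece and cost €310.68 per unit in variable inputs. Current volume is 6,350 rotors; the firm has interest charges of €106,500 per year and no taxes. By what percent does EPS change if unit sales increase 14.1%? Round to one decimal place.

+28.2%

Total contribution margin = 6,350 × €131.72 = €836,422.00.
Subtracting fixed costs: EBIT = €836,422.00 − €312,400 = €524,022.00.
Interest = €106,500.00, so EBIT − I = €417,522.00.
Degree of combined leverage = contribution ÷ (EBIT − I) = €836,422.00 ÷ €417,522.00 = 2.0033.
EPS therefore changes by 2.0033 × (+14.1%) = +28.2%.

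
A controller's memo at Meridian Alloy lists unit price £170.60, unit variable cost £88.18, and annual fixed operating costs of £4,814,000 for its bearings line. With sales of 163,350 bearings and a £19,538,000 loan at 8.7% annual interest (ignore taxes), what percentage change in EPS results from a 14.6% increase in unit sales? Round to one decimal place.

Total contribution margin = 163,350 × £82.42 = £13,463,307.00.
EBIT = £13,463,307.00 − £4,814,000 = £8,649,307.00.
Interest = £1,699,806.00, so EBIT − I = £6,949,501.00.
DCL = total CM / (EBIT − I) = £13,463,307.00 / £6,949,501.00 = 1.9373.
EPS therefore changes by 1.9373 × (+14.6%) = +28.3%.

+28.3%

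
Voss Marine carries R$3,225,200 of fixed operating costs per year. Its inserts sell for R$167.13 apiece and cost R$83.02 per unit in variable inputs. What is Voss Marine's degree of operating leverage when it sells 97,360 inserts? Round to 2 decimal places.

1.65

At 97,360 units, contribution = 97,360 × R$84.11 = R$8,188,949.60.
EBIT = R$8,188,949.60 − R$3,225,200 = R$4,963,749.60.
Degree of operating leverage = R$8,188,949.60 / R$4,963,749.60 = 1.6498.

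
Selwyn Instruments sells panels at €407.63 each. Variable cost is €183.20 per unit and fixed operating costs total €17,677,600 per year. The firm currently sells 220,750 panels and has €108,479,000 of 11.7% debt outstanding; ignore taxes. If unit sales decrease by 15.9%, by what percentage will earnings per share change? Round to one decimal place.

At 220,750 units, contribution = 220,750 × €224.43 = €49,542,922.50.
Subtracting fixed costs: EBIT = €49,542,922.50 − €17,677,600 = €31,865,322.50.
Interest = €12,692,043.00, so EBIT − I = €19,173,279.50.
DCL = total CM / (EBIT − I) = €49,542,922.50 / €19,173,279.50 = 2.5840.
EPS therefore changes by 2.5840 × (-15.9%) = -41.1%.

-41.1%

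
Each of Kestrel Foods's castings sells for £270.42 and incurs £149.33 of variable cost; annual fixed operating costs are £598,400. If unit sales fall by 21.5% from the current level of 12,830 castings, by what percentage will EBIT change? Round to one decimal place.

-35.0%

Contribution at this volume is 12,830 × £121.09 = £1,553,584.70.
EBIT = £1,553,584.70 − £598,400 = £955,184.70.
So DOL = total CM / EBIT = £1,553,584.70 / £955,184.70 = 1.6265.
%ΔEBIT = DOL × %ΔSales = 1.6265 × -21.5% = -35.0%.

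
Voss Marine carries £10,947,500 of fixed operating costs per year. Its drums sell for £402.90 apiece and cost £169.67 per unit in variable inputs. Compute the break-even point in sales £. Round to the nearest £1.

£18,911,580

Contribution margin per unit = £402.90 − £169.67 = £233.23, a CM ratio of £233.23 ÷ £402.90 = 0.5789.
Break-even sales = FC ÷ CM ratio = £10,947,500 × £402.90 / £233.23 = £18,911,580.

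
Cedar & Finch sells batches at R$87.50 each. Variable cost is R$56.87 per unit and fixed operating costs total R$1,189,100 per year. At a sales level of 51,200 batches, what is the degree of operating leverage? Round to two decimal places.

Contribution at this volume is 51,200 × R$30.63 = R$1,568,256.00.
Subtracting fixed costs: EBIT = R$1,568,256.00 − R$1,189,100 = R$379,156.00.
Degree of operating leverage = R$1,568,256.00 / R$379,156.00 = 4.1362.

4.14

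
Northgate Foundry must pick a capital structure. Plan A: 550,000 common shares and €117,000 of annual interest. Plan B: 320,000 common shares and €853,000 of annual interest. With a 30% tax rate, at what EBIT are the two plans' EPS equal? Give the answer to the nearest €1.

€1,877,000

At indifference, (EBIT − 117,000)(1 − t)/550,000 = (EBIT − 853,000)(1 − t)/320,000.
Cancelling (1 − t) and cross-multiplying: 320,000·(EBIT − 117,000) = 550,000·(EBIT − 853,000).
EBIT × (550,000 − 320,000) = 853,000 × 550,000 − 117,000 × 320,000 = 431,710,000,000, so EBIT = 431,710,000,000 ÷ 230,000 = 1,877,000.00.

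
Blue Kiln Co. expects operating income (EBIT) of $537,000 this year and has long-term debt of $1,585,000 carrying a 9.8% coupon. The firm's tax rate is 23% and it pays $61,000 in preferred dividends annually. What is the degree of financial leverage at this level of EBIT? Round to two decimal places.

Interest = $155,330.00.
Pre-tax preferred-dividend burden = $61,000 ÷ (1 − 0.23) = $79,220.78.
DFL = EBIT ÷ [EBIT − I − D_p/(1−t)] = $537,000 ÷ [$537,000 − $155,330.00 − $79,220.78] = $537,000 ÷ $302,449.22 = 1.7755.

1.78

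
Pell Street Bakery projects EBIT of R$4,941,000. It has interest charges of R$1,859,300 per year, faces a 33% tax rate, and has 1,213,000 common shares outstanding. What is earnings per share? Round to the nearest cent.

R$1.70

Pre-tax income = R$4,941,000 − R$1,859,300.00 = R$3,081,700.00.
Net income = R$3,081,700.00 × (1 − 0.33) = R$2,064,739.00.
EPS = R$2,064,739.00 ÷ 1,213,000 = R$1.70.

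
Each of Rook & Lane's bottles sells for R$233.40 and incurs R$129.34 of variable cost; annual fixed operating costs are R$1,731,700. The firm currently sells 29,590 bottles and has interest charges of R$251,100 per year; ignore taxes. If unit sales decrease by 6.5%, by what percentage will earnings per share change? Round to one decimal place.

Contribution at this volume is 29,590 × R$104.06 = R$3,079,135.40.
Operating income = contribution − fixed costs = R$3,079,135.40 − R$1,731,700 = R$1,347,435.40.
After interest of R$251,100.00, pre-tax earnings = R$1,096,335.40.
Degree of combined leverage = contribution ÷ (EBIT − I) = R$3,079,135.40 ÷ R$1,096,335.40 = 2.8086.
%ΔEPS = DCL × %ΔSales = 2.8086 × -6.5% = -18.3%.

-18.3%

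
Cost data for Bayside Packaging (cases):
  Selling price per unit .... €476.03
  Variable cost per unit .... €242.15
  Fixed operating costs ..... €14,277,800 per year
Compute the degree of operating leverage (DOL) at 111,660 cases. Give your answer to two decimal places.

2.21

At 111,660 units, contribution = 111,660 × €233.88 = €26,115,040.80.
EBIT = €26,115,040.80 − €14,277,800 = €11,837,240.80.
Degree of operating leverage = €26,115,040.80 / €11,837,240.80 = 2.2062.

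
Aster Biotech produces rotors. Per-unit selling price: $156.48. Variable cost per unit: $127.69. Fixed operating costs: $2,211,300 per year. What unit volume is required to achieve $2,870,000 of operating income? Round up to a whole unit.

176,496 rotors

Each unit contributes $156.48 − $127.69 = $28.79.
Need Q such that Q × $28.79 − $2,211,300 = $2,870,000, i.e. Q = $5,081,300 / $28.79 = 176,495.31 → 176,496.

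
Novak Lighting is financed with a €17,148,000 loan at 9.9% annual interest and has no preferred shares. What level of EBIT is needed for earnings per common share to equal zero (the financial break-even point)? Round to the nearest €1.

€1,697,652

Annual interest = 9.9% × €17,148,000 = €1,697,652.00.
Without preferred stock the financial break-even is simply EBIT = interest = €1,697,652.00.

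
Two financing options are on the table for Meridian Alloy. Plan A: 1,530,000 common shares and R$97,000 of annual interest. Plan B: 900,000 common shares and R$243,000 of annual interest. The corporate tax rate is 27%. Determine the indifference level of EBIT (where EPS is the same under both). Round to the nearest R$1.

At indifference, (EBIT − 97,000)(1 − t)/1,530,000 = (EBIT − 243,000)(1 − t)/900,000.
Cancelling (1 − t) and cross-multiplying: 900,000·(EBIT − 97,000) = 1,530,000·(EBIT − 243,000).
EBIT × (1,530,000 − 900,000) = 243,000 × 1,530,000 − 97,000 × 900,000 = 284,490,000,000, so EBIT = 284,490,000,000 ÷ 630,000 = 451,571.43.

R$451,571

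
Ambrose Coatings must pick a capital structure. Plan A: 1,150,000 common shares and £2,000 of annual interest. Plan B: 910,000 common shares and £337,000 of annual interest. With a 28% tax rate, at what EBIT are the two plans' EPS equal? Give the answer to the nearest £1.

£1,607,208

At indifference, (EBIT − 2,000)(1 − t)/1,150,000 = (EBIT − 337,000)(1 − t)/910,000.
Cancelling (1 − t) and cross-multiplying: 910,000·(EBIT − 2,000) = 1,150,000·(EBIT − 337,000).
EBIT × (1,150,000 − 910,000) = 337,000 × 1,150,000 − 2,000 × 910,000 = 385,730,000,000, so EBIT = 385,730,000,000 ÷ 240,000 = 1,607,208.33.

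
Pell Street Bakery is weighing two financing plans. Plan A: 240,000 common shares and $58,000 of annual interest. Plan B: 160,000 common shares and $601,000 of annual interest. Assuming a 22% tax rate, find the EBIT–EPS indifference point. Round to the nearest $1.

Set EPS_A = EPS_B: (EBIT − $58,000)(1 − 0.22) ÷ 240,000 = (EBIT − $601,000)(1 − 0.22) ÷ 160,000.
Cancelling (1 − t) and cross-multiplying: 160,000·(EBIT − 58,000) = 240,000·(EBIT − 601,000).
Solving, EBIT = (601,000·240,000 − 58,000·160,000) / (240,000 − 160,000) = 134,960,000,000 / 80,000 = 1,687,000.00.

$1,687,000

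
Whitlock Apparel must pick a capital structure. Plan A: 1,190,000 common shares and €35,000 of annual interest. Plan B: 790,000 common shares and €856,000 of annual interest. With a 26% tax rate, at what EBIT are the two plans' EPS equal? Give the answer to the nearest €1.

€2,477,475

Set EPS_A = EPS_B: (EBIT − €35,000)(1 − 0.26) ÷ 1,190,000 = (EBIT − €856,000)(1 − 0.26) ÷ 790,000.
Cancelling (1 − t) and cross-multiplying: 790,000·(EBIT − 35,000) = 1,190,000·(EBIT − 856,000).
Solving, EBIT = (856,000·1,190,000 − 35,000·790,000) / (1,190,000 − 790,000) = 990,990,000,000 / 400,000 = 2,477,475.00.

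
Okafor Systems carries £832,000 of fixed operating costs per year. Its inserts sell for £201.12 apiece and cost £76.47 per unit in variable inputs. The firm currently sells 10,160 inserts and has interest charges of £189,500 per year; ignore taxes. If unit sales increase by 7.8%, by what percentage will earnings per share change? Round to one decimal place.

Contribution at this volume is 10,160 × £124.65 = £1,266,444.00.
Subtracting fixed costs: EBIT = £1,266,444.00 − £832,000 = £434,444.00.
After interest of £189,500.00, pre-tax earnings = £244,944.00.
DCL = total CM / (EBIT − I) = £1,266,444.00 / £244,944.00 = 5.1703.
EPS therefore changes by 5.1703 × (+7.8%) = +40.3%.

+40.3%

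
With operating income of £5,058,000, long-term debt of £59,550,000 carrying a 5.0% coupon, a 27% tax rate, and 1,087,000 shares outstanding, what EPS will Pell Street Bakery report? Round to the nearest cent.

£1.40

Interest = £2,977,500.00, so EBT = £5,058,000 − £2,977,500.00 = £2,080,500.00.
After tax at 27%: net income = £2,080,500.00 × 0.73 = £1,518,765.00.
Per share: £1,518,765.00 / 1,087,000 shares = £1.40.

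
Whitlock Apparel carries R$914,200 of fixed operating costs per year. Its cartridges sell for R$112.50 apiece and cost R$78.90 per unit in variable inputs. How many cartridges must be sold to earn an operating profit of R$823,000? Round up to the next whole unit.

51,703 cartridges

Each unit contributes R$112.50 − R$78.90 = R$33.60.
Need Q such that Q × R$33.60 − R$914,200 = R$823,000, i.e. Q = R$1,737,200 / R$33.60 = 51,702.38 → 51,703.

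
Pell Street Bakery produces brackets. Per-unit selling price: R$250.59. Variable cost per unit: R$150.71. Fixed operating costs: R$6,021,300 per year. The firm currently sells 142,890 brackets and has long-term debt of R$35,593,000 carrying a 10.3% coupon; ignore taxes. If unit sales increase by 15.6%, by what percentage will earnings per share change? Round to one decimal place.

Total contribution margin = 142,890 × R$99.88 = R$14,271,853.20.
Subtracting fixed costs: EBIT = R$14,271,853.20 − R$6,021,300 = R$8,250,553.20.
After interest of R$3,666,079.00, pre-tax earnings = R$4,584,474.20.
DCL = total CM / (EBIT − I) = R$14,271,853.20 / R$4,584,474.20 = 3.1131.
EPS therefore changes by 3.1131 × (+15.6%) = +48.6%.

+48.6%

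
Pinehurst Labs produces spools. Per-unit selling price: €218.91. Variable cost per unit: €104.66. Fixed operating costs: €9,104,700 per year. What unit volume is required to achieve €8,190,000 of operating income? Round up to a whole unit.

Each unit contributes €218.91 − €104.66 = €114.25.
Need Q such that Q × €114.25 − €9,104,700 = €8,190,000, i.e. Q = €17,294,700 / €114.25 = 151,375.93 → 151,376.

151,376 spools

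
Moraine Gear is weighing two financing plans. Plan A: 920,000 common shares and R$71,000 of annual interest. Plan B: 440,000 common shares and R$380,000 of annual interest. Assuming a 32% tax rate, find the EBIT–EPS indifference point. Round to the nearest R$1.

R$663,250

At indifference, (EBIT − 71,000)(1 − t)/920,000 = (EBIT − 380,000)(1 − t)/440,000.
The (1 − t) factor cancels: (EBIT − 71,000) × 440,000 = (EBIT − 380,000) × 920,000.
EBIT × (920,000 − 440,000) = 380,000 × 920,000 − 71,000 × 440,000 = 318,360,000,000, so EBIT = 318,360,000,000 ÷ 480,000 = 663,250.00.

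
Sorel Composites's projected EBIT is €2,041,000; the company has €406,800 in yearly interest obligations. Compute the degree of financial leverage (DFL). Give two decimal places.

1.25

Annual interest charges come to €406,800.00.
Degree of financial leverage = EBIT / (EBIT − interest) = €2,041,000 / €1,634,200.00 = 1.2489.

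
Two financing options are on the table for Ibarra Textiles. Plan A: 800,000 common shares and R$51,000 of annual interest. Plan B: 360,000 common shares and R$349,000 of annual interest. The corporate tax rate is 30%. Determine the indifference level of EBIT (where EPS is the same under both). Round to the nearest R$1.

At indifference, (EBIT − 51,000)(1 − t)/800,000 = (EBIT − 349,000)(1 − t)/360,000.
Cancelling (1 − t) and cross-multiplying: 360,000·(EBIT − 51,000) = 800,000·(EBIT − 349,000).
EBIT × (800,000 − 360,000) = 349,000 × 800,000 − 51,000 × 360,000 = 260,840,000,000, so EBIT = 260,840,000,000 ÷ 440,000 = 592,818.18.

R$592,818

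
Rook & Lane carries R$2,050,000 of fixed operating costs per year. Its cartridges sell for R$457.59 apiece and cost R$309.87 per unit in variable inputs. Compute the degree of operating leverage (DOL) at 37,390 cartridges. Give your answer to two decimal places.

Contribution at this volume is 37,390 × R$147.72 = R$5,523,250.80.
Operating income = contribution − fixed costs = R$5,523,250.80 − R$2,050,000 = R$3,473,250.80.
Degree of operating leverage = R$5,523,250.80 / R$3,473,250.80 = 1.5902.

1.59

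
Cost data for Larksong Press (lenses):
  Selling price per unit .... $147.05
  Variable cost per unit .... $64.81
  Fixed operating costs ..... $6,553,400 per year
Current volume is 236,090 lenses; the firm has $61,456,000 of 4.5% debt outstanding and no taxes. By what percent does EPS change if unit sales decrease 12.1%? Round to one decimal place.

-23.3%

Total contribution margin = 236,090 × $82.24 = $19,416,041.60.
EBIT = $19,416,041.60 − $6,553,400 = $12,862,641.60.
Interest = $2,765,520.00, so EBIT − I = $10,097,121.60.
Degree of combined leverage = contribution ÷ (EBIT − I) = $19,416,041.60 ÷ $10,097,121.60 = 1.9229.
EPS therefore changes by 1.9229 × (-12.1%) = -23.3%.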